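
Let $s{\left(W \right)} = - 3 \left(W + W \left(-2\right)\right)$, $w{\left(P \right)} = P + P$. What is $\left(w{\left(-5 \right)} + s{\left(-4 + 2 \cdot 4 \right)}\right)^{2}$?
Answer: $4$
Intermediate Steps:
$w{\left(P \right)} = 2 P$
$s{\left(W \right)} = 3 W$ ($s{\left(W \right)} = - 3 \left(W - 2 W\right) = - 3 \left(- W\right) = 3 W$)
$\left(w{\left(-5 \right)} + s{\left(-4 + 2 \cdot 4 \right)}\right)^{2} = \left(2 \left(-5\right) + 3 \left(-4 + 2 \cdot 4\right)\right)^{2} = \left(-10 + 3 \left(-4 + 8\right)\right)^{2} = \left(-10 + 3 \cdot 4\right)^{2} = \left(-10 + 12\right)^{2} = 2^{2} = 4$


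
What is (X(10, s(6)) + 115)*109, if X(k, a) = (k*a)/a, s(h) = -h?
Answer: 13625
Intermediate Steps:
X(k, a) = k (X(k, a) = (a*k)/a = k)
(X(10, s(6)) + 115)*109 = (10 + 115)*109 = 125*109 = 13625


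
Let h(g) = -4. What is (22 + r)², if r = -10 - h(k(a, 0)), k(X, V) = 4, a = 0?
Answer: 256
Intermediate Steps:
r = -6 (r = -10 - 1*(-4) = -10 + 4 = -6)
(22 + r)² = (22 - 6)² = 16² = 256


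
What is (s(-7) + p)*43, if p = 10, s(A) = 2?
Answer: 516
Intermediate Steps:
(s(-7) + p)*43 = (2 + 10)*43 = 12*43 = 516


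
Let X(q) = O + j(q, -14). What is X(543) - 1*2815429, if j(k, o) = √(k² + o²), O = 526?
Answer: -2814903 + √295045 ≈ -2.8144e+6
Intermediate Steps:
X(q) = 526 + √(196 + q²) (X(q) = 526 + √(q² + (-14)²) = 526 + √(q² + 196) = 526 + √(196 + q²))
X(543) - 1*2815429 = (526 + √(196 + 543²)) - 1*2815429 = (526 + √(196 + 294849)) - 2815429 = (526 + √295045) - 2815429 = -2814903 + √295045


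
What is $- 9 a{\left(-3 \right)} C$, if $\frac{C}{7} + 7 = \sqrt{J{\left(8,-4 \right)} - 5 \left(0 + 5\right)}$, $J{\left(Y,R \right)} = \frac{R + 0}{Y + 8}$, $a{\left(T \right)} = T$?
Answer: $-1323 + \frac{189 i \sqrt{101}}{2} \approx -1323.0 + 949.71 i$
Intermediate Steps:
$J{\left(Y,R \right)} = \frac{R}{8 + Y}$
$C = -49 + \frac{7 i \sqrt{101}}{2}$ ($C = -49 + 7 \sqrt{- \frac{4}{8 + 8} - 5 \left(0 + 5\right)} = -49 + 7 \sqrt{- \frac{4}{16} - 25} = -49 + 7 \sqrt{\left(-4\right) \frac{1}{16} - 25} = -49 + 7 \sqrt{- \frac{1}{4} - 25} = -49 + 7 \sqrt{- \frac{101}{4}} = -49 + 7 \frac{i \sqrt{101}}{2} = -49 + \frac{7 i \sqrt{101}}{2} \approx -49.0 + 35.175 i$)
$- 9 a{\left(-3 \right)} C = \left(-9\right) \left(-3\right) \left(-49 + \frac{7 i \sqrt{101}}{2}\right) = 27 \left(-49 + \frac{7 i \sqrt{101}}{2}\right) = -1323 + \frac{189 i \sqrt{101}}{2}$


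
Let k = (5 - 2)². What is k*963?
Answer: 8667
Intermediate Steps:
k = 9 (k = 3² = 9)
k*963 = 9*963 = 8667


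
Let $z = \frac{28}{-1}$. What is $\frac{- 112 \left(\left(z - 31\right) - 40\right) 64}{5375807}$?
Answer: $\frac{709632}{5375807} \approx 0.132$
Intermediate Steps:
$z = -28$ ($z = 28 \left(-1\right) = -28$)
$\frac{- 112 \left(\left(z - 31\right) - 40\right) 64}{5375807} = \frac{- 112 \left(\left(-28 - 31\right) - 40\right) 64}{5375807} = - 112 \left(-59 - 40\right) 64 \cdot \frac{1}{5375807} = \left(-112\right) \left(-99\right) 64 \cdot \frac{1}{5375807} = 11088 \cdot 64 \cdot \frac{1}{5375807} = 709632 \cdot \frac{1}{5375807} = \frac{709632}{5375807}$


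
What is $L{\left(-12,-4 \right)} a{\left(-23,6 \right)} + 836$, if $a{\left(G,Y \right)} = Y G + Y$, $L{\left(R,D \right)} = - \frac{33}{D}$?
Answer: $-253$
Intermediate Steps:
$a{\left(G,Y \right)} = Y + G Y$ ($a{\left(G,Y \right)} = G Y + Y = Y + G Y$)
$L{\left(-12,-4 \right)} a{\left(-23,6 \right)} + 836 = - \frac{33}{-4} \cdot 6 \left(1 - 23\right) + 836 = \left(-33\right) \left(- \frac{1}{4}\right) 6 \left(-22\right) + 836 = \frac{33}{4} \left(-132\right) + 836 = -1089 + 836 = -253$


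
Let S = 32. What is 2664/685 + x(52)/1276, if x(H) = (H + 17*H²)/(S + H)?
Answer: 26421823/6118420 ≈ 4.3184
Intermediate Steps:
x(H) = (H + 17*H²)/(32 + H)
2664/685 + x(52)/1276 = 2664/685 + (52*(1 + 17*52)/(32 + 52))/1276 = 2664*(1/685) + (52*(1 + 884)/84)*(1/1276) = 2664/685 + (52*(1/84)*885)*(1/1276) = 2664/685 + (3835/7)*(1/1276) = 2664/685 + 3835/8932 = 26421823/6118420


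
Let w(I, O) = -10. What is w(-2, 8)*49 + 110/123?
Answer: -60160/123 ≈ -489.11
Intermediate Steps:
w(-2, 8)*49 + 110/123 = -10*49 + 110/123 = -490 + 110*(1/123) = -490 + 110/123 = -60160/123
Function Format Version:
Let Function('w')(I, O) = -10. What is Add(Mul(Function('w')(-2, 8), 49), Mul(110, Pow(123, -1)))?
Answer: Rational(-60160, 123) ≈ -489.11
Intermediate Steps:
Add(Mul(Function('w')(-2, 8), 49), Mul(110, Pow(123, -1))) = Add(Mul(-10, 49), Mul(110, Pow(123, -1))) = Add(-490, Mul(110, Rational(1, 123))) = Add(-490, Rational(110, 123)) = Rational(-60160, 123)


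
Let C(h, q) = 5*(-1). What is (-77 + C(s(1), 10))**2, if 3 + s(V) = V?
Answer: 6724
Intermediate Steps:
s(V) = -3 + V
C(h, q) = -5
(-77 + C(s(1), 10))**2 = (-77 - 5)**2 = (-82)**2 = 6724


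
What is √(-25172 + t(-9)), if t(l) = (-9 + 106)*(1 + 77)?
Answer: I*√17606 ≈ 132.69*I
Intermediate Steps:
t(l) = 7566 (t(l) = 97*78 = 7566)
√(-25172 + t(-9)) = √(-25172 + 7566) = √(-17606) = I*√17606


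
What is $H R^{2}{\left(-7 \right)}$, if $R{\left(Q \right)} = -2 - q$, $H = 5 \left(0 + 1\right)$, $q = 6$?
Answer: $320$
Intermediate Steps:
$H = 5$ ($H = 5 \cdot 1 = 5$)
$R{\left(Q \right)} = -8$ ($R{\left(Q \right)} = -2 - 6 = -8$)
$H R^{2}{\left(-7 \right)} = 5 \left(-8\right)^{2} = 5 \cdot 64 = 320$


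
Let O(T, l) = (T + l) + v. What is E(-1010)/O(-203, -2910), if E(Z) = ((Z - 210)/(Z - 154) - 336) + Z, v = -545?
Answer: 391381/1064478 ≈ 0.36767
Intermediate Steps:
O(T, l) = -545 + T + l (O(T, l) = (T + l) - 545 = -545 + T + l)
E(Z) = -336 + Z + (-210 + Z)/(-154 + Z) (E(Z) = ((-210 + Z)/(-154 + Z) - 336) + Z = (-336 + (-210 + Z)/(-154 + Z)) + Z = -336 + Z + (-210 + Z)/(-154 + Z))
E(-1010)/O(-203, -2910) = ((51534 + (-1010)² - 489*(-1010))/(-154 - 1010))/(-545 - 203 - 2910) = ((51534 + 1020100 + 493890)/(-1164))/(-3658) = -1/1164*1565524*(-1/3658) = -391381/291*(-1/3658) = 391381/1064478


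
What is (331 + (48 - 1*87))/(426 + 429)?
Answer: 292/855 ≈ 0.34152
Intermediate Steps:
(331 + (48 - 1*87))/(426 + 429) = (331 + (48 - 87))/855 = (331 - 39)*(1/855) = 292*(1/855) = 292/855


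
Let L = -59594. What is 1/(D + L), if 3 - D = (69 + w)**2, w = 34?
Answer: -1/70200 ≈ -1.4245e-5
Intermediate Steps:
D = -10606 (D = 3 - (69 + 34)**2 = 3 - 1*103**2 = 3 - 1*10609 = 3 - 10609 = -10606)
1/(D + L) = 1/(-10606 - 59594) = 1/(-70200) = -1/70200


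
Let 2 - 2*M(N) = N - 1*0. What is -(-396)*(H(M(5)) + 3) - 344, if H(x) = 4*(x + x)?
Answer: -3908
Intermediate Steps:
M(N) = 1 - N/2 (M(N) = 1 - (N - 1*0)/2 = 1 - (N + 0)/2 = 1 - N/2)
H(x) = 8*x (H(x) = 4*(2*x) = 8*x)
-(-396)*(H(M(5)) + 3) - 344 = -(-396)*(8*(1 - ½*5) + 3) - 344 = -(-396)*(8*(1 - 5/2) + 3) - 344 = -(-396)*(8*(-3/2) + 3) - 344 = -(-396)*(-12 + 3) - 344 = -(-396)*(-9) - 344 = -66*54 - 344 = -3564 - 344 = -3908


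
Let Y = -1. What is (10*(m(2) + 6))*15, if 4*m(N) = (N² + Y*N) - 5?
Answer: 1575/2 ≈ 787.50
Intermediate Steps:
m(N) = -5/4 - N/4 + N²/4 (m(N) = ((N² - N) - 5)/4 = (-5 + N² - N)/4 = -5/4 - N/4 + N²/4)
(10*(m(2) + 6))*15 = (10*((-5/4 - ¼*2 + (¼)*2²) + 6))*15 = (10*((-5/4 - ½ + (¼)*4) + 6))*15 = (10*((-5/4 - ½ + 1) + 6))*15 = (10*(-¾ + 6))*15 = (10*(21/4))*15 = (105/2)*15 = 1575/2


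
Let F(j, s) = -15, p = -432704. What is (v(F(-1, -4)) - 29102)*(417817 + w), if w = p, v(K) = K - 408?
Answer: 439538675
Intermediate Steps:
v(K) = -408 + K
w = -432704
(v(F(-1, -4)) - 29102)*(417817 + w) = ((-408 - 15) - 29102)*(417817 - 432704) = (-423 - 29102)*(-14887) = -29525*(-14887) = 439538675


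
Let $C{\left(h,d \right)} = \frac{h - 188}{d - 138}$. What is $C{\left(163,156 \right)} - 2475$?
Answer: $- \frac{44575}{18} \approx -2476.4$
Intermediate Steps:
$C{\left(h,d \right)} = \frac{-188 + h}{-138 + d}$
$C{\left(163,156 \right)} - 2475 = \frac{-188 + 163}{-138 + 156} - 2475 = \frac{1}{18} \left(-25\right) - 2475 = - \frac{25}{18} - 2475 = - \frac{44575}{18}$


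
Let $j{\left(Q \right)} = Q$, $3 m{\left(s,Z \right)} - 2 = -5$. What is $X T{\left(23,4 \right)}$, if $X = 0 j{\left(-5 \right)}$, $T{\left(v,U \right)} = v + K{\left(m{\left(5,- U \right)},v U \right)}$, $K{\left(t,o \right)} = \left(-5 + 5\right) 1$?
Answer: $0$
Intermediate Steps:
$m{\left(s,Z \right)} = -1$ ($m{\left(s,Z \right)} = \frac{2}{3} + \frac{1}{3} \left(-5\right) = \frac{2}{3} - \frac{5}{3} = -1$)
$K{\left(t,o \right)} = 0$ ($K{\left(t,o \right)} = 0 \cdot 1 = 0$)
$T{\left(v,U \right)} = v$ ($T{\left(v,U \right)} = v + 0 = v$)
$X = 0$ ($X = 0 \left(-5\right) = 0$)
$X T{\left(23,4 \right)} = 0 \cdot 23 = 0$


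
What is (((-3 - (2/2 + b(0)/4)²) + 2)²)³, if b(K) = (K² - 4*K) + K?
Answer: 64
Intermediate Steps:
b(K) = K² - 3*K
(((-3 - (2/2 + b(0)/4)²) + 2)²)³ = (((-3 - (2/2 + (0*(-3 + 0))/4)²) + 2)²)³ = (((-3 - (2*(½) + (0*(-3))*(¼))²) + 2)²)³ = (((-3 - (1 + 0*(¼))²) + 2)²)³ = (((-3 - (1 + 0)²) + 2)²)³ = (((-3 - 1*1²) + 2)²)³ = (((-3 - 1*1) + 2)²)³ = (((-3 - 1) + 2)²)³ = ((-4 + 2)²)³ = ((-2)²)³ = 4³ = 64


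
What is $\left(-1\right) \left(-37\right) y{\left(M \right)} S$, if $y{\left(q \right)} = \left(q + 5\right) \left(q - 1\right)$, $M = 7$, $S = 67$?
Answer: $178488$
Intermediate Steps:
$y{\left(q \right)} = \left(-1 + q\right) \left(5 + q\right)$ ($y{\left(q \right)} = \left(5 + q\right) \left(-1 + q\right) = \left(-1 + q\right) \left(5 + q\right)$)
$\left(-1\right) \left(-37\right) y{\left(M \right)} S = \left(-1\right) \left(-37\right) \left(-5 + 7^{2} + 4 \cdot 7\right) 67 = 37 \left(-5 + 49 + 28\right) 67 = 37 \cdot 72 \cdot 67 = 2664 \cdot 67 = 178488$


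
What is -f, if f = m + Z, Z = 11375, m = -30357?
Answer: 18982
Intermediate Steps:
f = -18982 (f = -30357 + 11375 = -18982)
-f = -1*(-18982) = 18982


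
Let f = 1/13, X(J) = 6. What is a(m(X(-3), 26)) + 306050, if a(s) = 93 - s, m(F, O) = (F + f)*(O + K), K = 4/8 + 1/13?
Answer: 103421745/338 ≈ 3.0598e+5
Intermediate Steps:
K = 15/26 (K = 4*(1/8) + 1*(1/13) = 1/2 + 1/13 = 15/26 ≈ 0.57692)
f = 1/13 ≈ 0.076923
m(F, O) = (1/13 + F)*(15/26 + O) (m(F, O) = (F + 1/13)*(O + 15/26) = (1/13 + F)*(15/26 + O))
a(m(X(-3), 26)) + 306050 = (93 - (15/338 + (1/13)*26 + (15/26)*6 + 6*26)) + 306050 = (93 - (15/338 + 2 + 45/13 + 156)) + 306050 = (93 - 1*54589/338) + 306050 = (93 - 54589/338) + 306050 = -23155/338 + 306050 = 103421745/338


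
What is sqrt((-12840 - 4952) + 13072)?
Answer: 4*I*sqrt(295) ≈ 68.702*I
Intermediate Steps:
sqrt((-12840 - 4952) + 13072) = sqrt(-17792 + 13072) = sqrt(-4720) = 4*I*sqrt(295)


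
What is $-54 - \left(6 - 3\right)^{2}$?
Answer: $-63$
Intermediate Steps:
$-54 - \left(6 - 3\right)^{2} = -54 - 3^{2} = -54 - 9 = -63$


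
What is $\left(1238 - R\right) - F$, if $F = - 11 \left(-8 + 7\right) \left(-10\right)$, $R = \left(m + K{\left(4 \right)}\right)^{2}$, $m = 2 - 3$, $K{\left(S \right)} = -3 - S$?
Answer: $1284$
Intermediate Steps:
$m = -1$
$R = 64$ ($R = \left(-1 - 7\right)^{2} = \left(-8\right)^{2} = 64$)
$F = -110$ ($F = \left(-11\right) \left(-1\right) \left(-10\right) = 11 \left(-10\right) = -110$)
$\left(1238 - R\right) - F = \left(1238 - 64\right) - -110 = \left(1238 - 64\right) + 110 = 1174 + 110 = 1284$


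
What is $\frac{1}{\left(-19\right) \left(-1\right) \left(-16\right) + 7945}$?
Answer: $\frac{1}{7641} \approx 0.00013087$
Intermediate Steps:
$\frac{1}{\left(-19\right) \left(-1\right) \left(-16\right) + 7945} = \frac{1}{19 \left(-16\right) + 7945} = \frac{1}{-304 + 7945} = \frac{1}{7641}$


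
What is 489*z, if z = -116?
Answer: -56724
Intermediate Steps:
489*z = 489*(-116) = -56724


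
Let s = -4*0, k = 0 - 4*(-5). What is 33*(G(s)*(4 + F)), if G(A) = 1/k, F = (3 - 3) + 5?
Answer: 297/20 ≈ 14.850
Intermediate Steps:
k = 20 (k = 0 + 20 = 20)
F = 5 (F = 0 + 5 = 5)
s = 0
G(A) = 1/20
33*(G(s)*(4 + F)) = 33*((4 + 5)/20) = 33*((1/20)*9) = 33*(9/20) = 297/20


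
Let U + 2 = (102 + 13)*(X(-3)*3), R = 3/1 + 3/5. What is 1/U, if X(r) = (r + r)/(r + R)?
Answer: -1/3452 ≈ -0.00028969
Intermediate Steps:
R = 18/5 (R = 3*1 + 3*(⅕) = 3 + ⅗ = 18/5 ≈ 3.6000)
X(r) = 2*r/(18/5 + r) (X(r) = (r + r)/(r + 18/5) = (2*r)/(18/5 + r) = 2*r/(18/5 + r))
U = -3452 (U = -2 + (102 + 13)*((10*(-3)/(18 + 5*(-3)))*3) = -2 + 115*((10*(-3)/(18 - 15))*3) = -2 + 115*((10*(-3)/3)*3) = -2 + 115*((10*(-3)*(⅓))*3) = -2 + 115*(-10*3) = -2 + 115*(-30) = -2 - 3450 = -3452)
1/U = 1/(-3452) = -1/3452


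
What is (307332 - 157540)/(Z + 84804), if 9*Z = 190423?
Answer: 1348128/953659 ≈ 1.4136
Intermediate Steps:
Z = 190423/9 (Z = (⅑)*190423 = 190423/9 ≈ 21158.)
(307332 - 157540)/(Z + 84804) = (307332 - 157540)/(190423/9 + 84804) = 149792/(953659/9) = 149792*(9/953659) = 1348128/953659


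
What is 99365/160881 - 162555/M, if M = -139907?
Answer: 5721981430/3215482581 ≈ 1.7795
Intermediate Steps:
99365/160881 - 162555/M = 99365/160881 - 162555/(-139907) = 99365*(1/160881) - 162555*(-1/139907) = 14195/22983 + 162555/139907 = 5721981430/3215482581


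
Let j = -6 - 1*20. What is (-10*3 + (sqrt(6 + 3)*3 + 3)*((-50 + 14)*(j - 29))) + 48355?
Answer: 72085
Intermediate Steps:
j = -26 (j = -6 - 20 = -26)
(-10*3 + (sqrt(6 + 3)*3 + 3)*((-50 + 14)*(j - 29))) + 48355 = (-10*3 + (sqrt(6 + 3)*3 + 3)*((-50 + 14)*(-26 - 29))) + 48355 = (-30 + (sqrt(9)*3 + 3)*(-36*(-55))) + 48355 = (-30 + (3*3 + 3)*1980) + 48355 = (-30 + (9 + 3)*1980) + 48355 = (-30 + 12*1980) + 48355 = (-30 + 23760) + 48355 = 23730 + 48355 = 72085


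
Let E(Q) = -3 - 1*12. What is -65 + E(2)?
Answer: -80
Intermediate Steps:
E(Q) = -15 (E(Q) = -3 - 12 = -15)
-65 + E(2) = -65 - 15 = -80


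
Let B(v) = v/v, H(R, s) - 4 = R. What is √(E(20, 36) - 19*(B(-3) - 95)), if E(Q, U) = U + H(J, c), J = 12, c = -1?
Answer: √1838 ≈ 42.872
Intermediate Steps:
H(R, s) = 4 + R
B(v) = 1
E(Q, U) = 16 + U (E(Q, U) = U + (4 + 12) = U + 16 = 16 + U)
√(E(20, 36) - 19*(B(-3) - 95)) = √((16 + 36) - 19*(1 - 95)) = √(52 - 19*(-94)) = √(52 + 1786) = √1838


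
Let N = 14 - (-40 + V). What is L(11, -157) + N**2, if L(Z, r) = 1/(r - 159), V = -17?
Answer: 1592955/316 ≈ 5041.0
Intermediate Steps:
N = 71 (N = 14 - (-40 - 17) = 14 - 1*(-57) = 14 + 57 = 71)
L(Z, r) = 1/(-159 + r)
L(11, -157) + N**2 = 1/(-159 - 157) + 71**2 = 1/(-316) + 5041 = -1/316 + 5041 = 1592955/316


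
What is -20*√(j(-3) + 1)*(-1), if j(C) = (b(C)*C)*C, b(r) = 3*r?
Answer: 80*I*√5 ≈ 178.89*I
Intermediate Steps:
j(C) = 3*C³ (j(C) = ((3*C)*C)*C = (3*C²)*C = 3*C³)
-20*√(j(-3) + 1)*(-1) = -20*√(3*(-3)³ + 1)*(-1) = -20*√(3*(-27) + 1)*(-1) = -20*√(-81 + 1)*(-1) = -80*I*√5*(-1) = 80*I*√5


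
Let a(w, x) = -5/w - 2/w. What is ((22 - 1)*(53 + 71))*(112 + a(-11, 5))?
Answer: 3226356/11 ≈ 2.9331e+5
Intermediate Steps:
a(w, x) = -7/w
((22 - 1)*(53 + 71))*(112 + a(-11, 5)) = ((22 - 1)*(53 + 71))*(112 - 7/(-11)) = (21*124)*(112 - 7*(-1/11)) = 2604*(112 + 7/11) = 2604*(1239/11) = 3226356/11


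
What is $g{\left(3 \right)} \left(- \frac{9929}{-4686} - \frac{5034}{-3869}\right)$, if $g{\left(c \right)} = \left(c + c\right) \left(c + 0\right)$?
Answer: $\frac{186013875}{3021689} \approx 61.56$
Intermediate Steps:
$g{\left(c \right)} = 2 c^{2}$ ($g{\left(c \right)} = 2 c c = 2 c^{2}$)
$g{\left(3 \right)} \left(- \frac{9929}{-4686} - \frac{5034}{-3869}\right) = 2 \cdot 3^{2} \left(- \frac{9929}{-4686} - \frac{5034}{-3869}\right) = 2 \cdot 9 \left(\left(-9929\right) \left(- \frac{1}{4686}\right) - - \frac{5034}{3869}\right) = 18 \left(\frac{9929}{4686} + \frac{5034}{3869}\right) = 18 \cdot \frac{62004625}{18130134} = \frac{186013875}{3021689}$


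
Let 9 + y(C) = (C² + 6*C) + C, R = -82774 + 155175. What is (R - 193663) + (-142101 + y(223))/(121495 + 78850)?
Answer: -4858865242/40069 ≈ -1.2126e+5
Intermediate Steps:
R = 72401
y(C) = -9 + C² + 7*C (y(C) = -9 + ((C² + 6*C) + C) = -9 + (C² + 7*C) = -9 + C² + 7*C)
(R - 193663) + (-142101 + y(223))/(121495 + 78850) = (72401 - 193663) + (-142101 + (-9 + 223² + 7*223))/(121495 + 78850) = -121262 + (-142101 + (-9 + 49729 + 1561))/200345 = -121262 + (-142101 + 51281)*(1/200345) = -121262 - 90820*1/200345 = -121262 - 18164/40069 = -4858865242/40069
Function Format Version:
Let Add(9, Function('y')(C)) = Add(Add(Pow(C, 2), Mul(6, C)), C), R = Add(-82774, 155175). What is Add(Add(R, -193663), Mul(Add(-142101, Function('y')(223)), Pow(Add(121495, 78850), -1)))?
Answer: Rational(-4858865242, 40069) ≈ -1.2126e+5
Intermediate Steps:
R = 72401
Function('y')(C) = Add(-9, Pow(C, 2), Mul(7, C)) (Function('y')(C) = Add(-9, Add(Add(Pow(C, 2), Mul(6, C)), C)) = Add(-9, Add(Pow(C, 2), Mul(7, C))) = Add(-9, Pow(C, 2), Mul(7, C)))
Add(Add(R, -193663), Mul(Add(-142101, Function('y')(223)), Pow(Add(121495, 78850), -1))) = Add(Add(72401, -193663), Mul(Add(-142101, Add(-9, Pow(223, 2), Mul(7, 223))), Pow(Add(121495, 78850), -1))) = Add(-121262, Mul(Add(-142101, Add(-9, 49729, 1561)), Pow(200345, -1))) = Add(-121262, Mul(Add(-142101, 51281), Rational(1, 200345))) = Add(-121262, Mul(-90820, Rational(1, 200345))) = Add(-121262, Rational(-18164, 40069)) = Rational(-4858865242, 40069)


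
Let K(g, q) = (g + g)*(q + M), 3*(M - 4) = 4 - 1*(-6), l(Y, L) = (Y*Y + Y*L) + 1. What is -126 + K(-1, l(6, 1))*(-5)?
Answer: 1132/3 ≈ 377.33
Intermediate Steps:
l(Y, L) = 1 + Y**2 + L*Y (l(Y, L) = (Y**2 + L*Y) + 1 = 1 + Y**2 + L*Y)
M = 22/3 (M = 4 + (4 - 1*(-6))/3 = 4 + (4 + 6)/3 = 4 + (1/3)*10 = 4 + 10/3 = 22/3 ≈ 7.3333)
K(g, q) = 2*g*(22/3 + q) (K(g, q) = (g + g)*(q + 22/3) = (2*g)*(22/3 + q) = 2*g*(22/3 + q))
-126 + K(-1, l(6, 1))*(-5) = -126 + ((2/3)*(-1)*(22 + 3*(1 + 6**2 + 1*6)))*(-5) = -126 + ((2/3)*(-1)*(22 + 3*(1 + 36 + 6)))*(-5) = -126 + ((2/3)*(-1)*(22 + 3*43))*(-5) = -126 + ((2/3)*(-1)*(22 + 129))*(-5) = -126 + ((2/3)*(-1)*151)*(-5) = -126 - 302/3*(-5) = -126 + 1510/3 = 1132/3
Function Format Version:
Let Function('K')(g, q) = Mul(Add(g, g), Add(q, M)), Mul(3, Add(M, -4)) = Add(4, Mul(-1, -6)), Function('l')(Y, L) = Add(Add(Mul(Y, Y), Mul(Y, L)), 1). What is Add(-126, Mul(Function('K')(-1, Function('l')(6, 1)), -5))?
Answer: Rational(1132, 3) ≈ 377.33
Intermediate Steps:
Function('l')(Y, L) = Add(1, Pow(Y, 2), Mul(L, Y)) (Function('l')(Y, L) = Add(Add(Pow(Y, 2), Mul(L, Y)), 1) = Add(1, Pow(Y, 2), Mul(L, Y)))
M = Rational(22, 3) (M = Add(4, Mul(Rational(1, 3), Add(4, Mul(-1, -6)))) = Add(4, Mul(Rational(1, 3), Add(4, 6))) = Add(4, Mul(Rational(1, 3), 10)) = Add(4, Rational(10, 3)) = Rational(22, 3) ≈ 7.3333)
Function('K')(g, q) = Mul(2, g, Add(Rational(22, 3), q)) (Function('K')(g, q) = Mul(Add(g, g), Add(q, Rational(22, 3))) = Mul(Mul(2, g), Add(Rational(22, 3), q)) = Mul(2, g, Add(Rational(22, 3), q)))
Add(-126, Mul(Function('K')(-1, Function('l')(6, 1)), -5)) = Add(-126, Mul(Mul(Rational(2, 3), -1, Add(22, Mul(3, Add(1, Pow(6, 2), Mul(1, 6))))), -5)) = Add(-126, Mul(Mul(Rational(2, 3), -1, Add(22, Mul(3, Add(1, 36, 6)))), -5)) = Add(-126, Mul(Mul(Rational(2, 3), -1, Add(22, Mul(3, 43))), -5)) = Add(-126, Mul(Mul(Rational(2, 3), -1, Add(22, 129)), -5)) = Add(-126, Mul(Mul(Rational(2, 3), -1, 151), -5)) = Add(-126, Mul(Rational(-302, 3), -5)) = Add(-126, Rational(1510, 3)) = Rational(1132, 3)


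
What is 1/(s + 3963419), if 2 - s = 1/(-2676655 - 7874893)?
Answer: 10551548/41820226925709 ≈ 2.5231e-7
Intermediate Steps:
s = 21103097/10551548 (s = 2 - 1/(-2676655 - 7874893) = 2 - 1/(-10551548) = 2 - 1*(-1/10551548) = 2 + 1/10551548 = 21103097/10551548 ≈ 2.0000)
1/(s + 3963419) = 1/(21103097/10551548 + 3963419) = 1/(41820226925709/10551548) = 10551548/41820226925709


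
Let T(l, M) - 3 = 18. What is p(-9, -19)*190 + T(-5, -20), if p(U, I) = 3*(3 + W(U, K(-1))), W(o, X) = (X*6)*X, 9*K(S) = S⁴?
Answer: 15959/9 ≈ 1773.2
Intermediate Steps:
K(S) = S⁴/9
W(o, X) = 6*X² (W(o, X) = (6*X)*X = 6*X²)
T(l, M) = 21 (T(l, M) = 3 + 18 = 21)
p(U, I) = 83/9 (p(U, I) = 3*(3 + 6*((⅑)*(-1)⁴)²) = 3*(3 + 6*((⅑)*1)²) = 3*(3 + 6*(⅑)²) = 3*(3 + 6*(1/81)) = 3*(3 + 2/27) = 3*(83/27) = 83/9)
p(-9, -19)*190 + T(-5, -20) = (83/9)*190 + 21 = 15770/9 + 21 = 15959/9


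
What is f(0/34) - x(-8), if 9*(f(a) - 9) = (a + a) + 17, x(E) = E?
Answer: 170/9 ≈ 18.889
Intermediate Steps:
f(a) = 98/9 + 2*a/9 (f(a) = 9 + ((a + a) + 17)/9 = 9 + (2*a + 17)/9 = 9 + (17 + 2*a)/9 = 9 + (17/9 + 2*a/9) = 98/9 + 2*a/9)
f(0/34) - x(-8) = (98/9 + 2*(0/34)/9) - 1*(-8) = (98/9 + 2*(0*(1/34))/9) + 8 = (98/9 + (2/9)*0) + 8 = (98/9 + 0) + 8 = 98/9 + 8 = 170/9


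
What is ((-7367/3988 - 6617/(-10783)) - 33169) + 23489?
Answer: -416318256485/43002604 ≈ -9681.2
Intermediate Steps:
((-7367/3988 - 6617/(-10783)) - 33169) + 23489 = ((-7367*1/3988 - 6617*(-1/10783)) - 33169) + 23489 = ((-7367/3988 + 6617/10783) - 33169) + 23489 = (-53049765/43002604 - 33169) + 23489 = -1426406421841/43002604 + 23489 = -416318256485/43002604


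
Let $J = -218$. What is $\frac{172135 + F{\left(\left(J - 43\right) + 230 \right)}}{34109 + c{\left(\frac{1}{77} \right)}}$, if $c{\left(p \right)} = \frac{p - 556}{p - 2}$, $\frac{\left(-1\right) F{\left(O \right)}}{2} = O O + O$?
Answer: $\frac{26052075}{5261488} \approx 4.9515$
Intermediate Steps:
$F{\left(O \right)} = - 2 O - 2 O^{2}$ ($F{\left(O \right)} = - 2 \left(O O + O\right) = - 2 \left(O^{2} + O\right) = - 2 \left(O + O^{2}\right) = - 2 O - 2 O^{2}$)
$c{\left(p \right)} = \frac{-556 + p}{-2 + p}$
$\frac{172135 + F{\left(\left(J - 43\right) + 230 \right)}}{34109 + c{\left(\frac{1}{77} \right)}} = \frac{172135 - 2 \left(\left(-218 - 43\right) + 230\right) \left(1 + \left(\left(-218 - 43\right) + 230\right)\right)}{34109 + \frac{-556 + \frac{1}{77}}{-2 + \frac{1}{77}}} = \frac{172135 - 2 \left(-261 + 230\right) \left(1 + \left(-261 + 230\right)\right)}{34109 + \frac{-556 + \frac{1}{77}}{-2 + \frac{1}{77}}} = \frac{172135 - - 62 \left(1 - 31\right)}{34109 + \frac{1}{- \frac{153}{77}} \left(- \frac{42811}{77}\right)} = \frac{172135 - \left(-62\right) \left(-30\right)}{34109 - - \frac{42811}{153}} = \frac{172135 - 1860}{34109 + \frac{42811}{153}} = \frac{170275}{\frac{5261488}{153}} = 170275 \cdot \frac{153}{5261488} = \frac{26052075}{5261488}$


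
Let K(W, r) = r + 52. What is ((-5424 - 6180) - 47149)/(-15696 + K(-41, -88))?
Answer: 58753/15732 ≈ 3.7346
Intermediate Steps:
K(W, r) = 52 + r
((-5424 - 6180) - 47149)/(-15696 + K(-41, -88)) = ((-5424 - 6180) - 47149)/(-15696 + (52 - 88)) = (-11604 - 47149)/(-15696 - 36) = -58753/(-15732) = -58753*(-1/15732) = 58753/15732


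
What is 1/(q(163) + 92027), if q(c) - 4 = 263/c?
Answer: 163/15001316 ≈ 1.0866e-5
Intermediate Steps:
q(c) = 4 + 263/c
1/(q(163) + 92027) = 1/((4 + 263/163) + 92027) = 1/(915/163 + 92027) = 1/(15001316/163) = 163/15001316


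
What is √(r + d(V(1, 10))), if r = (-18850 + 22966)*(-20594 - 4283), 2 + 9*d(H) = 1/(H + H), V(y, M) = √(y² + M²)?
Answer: √(-37602664646360 + 202*√101)/606 ≈ 10119.0*I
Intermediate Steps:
V(y, M) = √(M² + y²)
d(H) = -2/9 + 1/(18*H) (d(H) = -2/9 + 1/(9*(H + H)) = -2/9 + 1/(9*((2*H))) = -2/9 + (1/(2*H))/9 = -2/9 + 1/(18*H))
r = -102393732 (r = 4116*(-24877) = -102393732)
√(r + d(V(1, 10))) = √(-102393732 + (1 - 4*√(10² + 1²))/(18*(√(10² + 1²)))) = √(-102393732 + (1 - 4*√(100 + 1))/(18*(√(100 + 1)))) = √(-102393732 + (1 - 4*√101)/(18*(√101))) = √(-102393732 + (√101/101)*(1 - 4*√101)/18) = √(-102393732 + √101*(1 - 4*√101)/1818)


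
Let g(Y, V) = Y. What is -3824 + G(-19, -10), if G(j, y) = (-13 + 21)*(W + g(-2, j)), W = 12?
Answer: -3744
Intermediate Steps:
G(j, y) = 80 (G(j, y) = (-13 + 21)*(12 - 2) = 8*10 = 80)
-3824 + G(-19, -10) = -3824 + 80 = -3744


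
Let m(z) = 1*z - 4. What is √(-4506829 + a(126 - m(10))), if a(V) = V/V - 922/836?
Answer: I*√787451208170/418 ≈ 2122.9*I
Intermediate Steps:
m(z) = -4 + z (m(z) = z - 4 = -4 + z)
a(V) = -43/418 (a(V) = 1 - 922*1/836 = 1 - 461/418 = -43/418)
√(-4506829 + a(126 - m(10))) = √(-4506829 - 43/418) = √(-1883854565/418) = I*√787451208170/418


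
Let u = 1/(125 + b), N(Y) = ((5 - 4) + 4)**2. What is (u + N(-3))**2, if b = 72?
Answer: 24265476/38809 ≈ 625.25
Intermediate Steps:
N(Y) = 25 (N(Y) = (1 + 4)**2 = 5**2 = 25)
u = 1/197 (u = 1/(125 + 72) = 1/197 ≈ 0.0050761)
(u + N(-3))**2 = (1/197 + 25)**2 = (4926/197)**2 = 24265476/38809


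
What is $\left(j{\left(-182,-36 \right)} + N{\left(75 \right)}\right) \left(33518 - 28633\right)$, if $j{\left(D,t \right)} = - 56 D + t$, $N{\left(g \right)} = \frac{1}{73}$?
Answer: $\frac{3621685265}{73} \approx 4.9612 \cdot 10^{7}$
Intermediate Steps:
$N{\left(g \right)} = \frac{1}{73}$
$j{\left(D,t \right)} = t - 56 D$
$\left(j{\left(-182,-36 \right)} + N{\left(75 \right)}\right) \left(33518 - 28633\right) = \left(\left(-36 - -10192\right) + \frac{1}{73}\right) \left(33518 - 28633\right) = \left(\left(-36 + 10192\right) + \frac{1}{73}\right) 4885 = \left(10156 + \frac{1}{73}\right) 4885 = \frac{741389}{73} \cdot 4885 = \frac{3621685265}{73}$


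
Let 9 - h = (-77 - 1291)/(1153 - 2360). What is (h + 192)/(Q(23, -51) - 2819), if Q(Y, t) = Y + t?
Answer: -80413/1145443 ≈ -0.070203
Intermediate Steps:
h = 9495/1207 (h = 9 - (-77 - 1291)/(1153 - 2360) = 9 - (-1368)/(-1207) = 9 - (-1368)*(-1)/1207 = 9 - 1*1368/1207 = 9 - 1368/1207 = 9495/1207 ≈ 7.8666)
(h + 192)/(Q(23, -51) - 2819) = (9495/1207 + 192)/((23 - 51) - 2819) = 241239/(1207*(-28 - 2819)) = (241239/1207)/(-2847) = (241239/1207)*(-1/2847) = -80413/1145443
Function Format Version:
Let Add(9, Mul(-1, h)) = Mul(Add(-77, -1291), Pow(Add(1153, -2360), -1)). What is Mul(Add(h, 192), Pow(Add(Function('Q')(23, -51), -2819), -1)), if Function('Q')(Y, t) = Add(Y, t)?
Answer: Rational(-80413, 1145443) ≈ -0.070203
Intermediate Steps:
h = Rational(9495, 1207) (h = Add(9, Mul(-1, Mul(Add(-77, -1291), Pow(Add(1153, -2360), -1)))) = Add(9, Mul(-1, Mul(-1368, Pow(-1207, -1)))) = Add(9, Mul(-1, Mul(-1368, Rational(-1, 1207)))) = Add(9, Mul(-1, Rational(1368, 1207))) = Add(9, Rational(-1368, 1207)) = Rational(9495, 1207) ≈ 7.8666)
Mul(Add(h, 192), Pow(Add(Function('Q')(23, -51), -2819), -1)) = Mul(Add(Rational(9495, 1207), 192), Pow(Add(Add(23, -51), -2819), -1)) = Mul(Rational(241239, 1207), Pow(Add(-28, -2819), -1)) = Mul(Rational(241239, 1207), Pow(-2847, -1)) = Mul(Rational(241239, 1207), Rational(-1, 2847)) = Rational(-80413, 1145443)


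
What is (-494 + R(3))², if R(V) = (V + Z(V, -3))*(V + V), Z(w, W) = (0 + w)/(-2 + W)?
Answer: 5750404/25 ≈ 2.3002e+5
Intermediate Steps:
Z(w, W) = w/(-2 + W)
R(V) = 8*V²/5 (R(V) = (V + V/(-2 - 3))*(V + V) = (V + V/(-5))*(2*V) = (V + V*(-⅕))*(2*V) = (V - V/5)*(2*V) = (4*V/5)*(2*V) = 8*V²/5)
(-494 + R(3))² = (-494 + (8/5)*3²)² = (-494 + (8/5)*9)² = (-494 + 72/5)² = (-2398/5)² = 5750404/25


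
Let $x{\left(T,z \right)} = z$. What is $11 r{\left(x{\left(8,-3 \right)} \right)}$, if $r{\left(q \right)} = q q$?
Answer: $99$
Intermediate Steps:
$r{\left(q \right)} = q^{2}$
$11 r{\left(x{\left(8,-3 \right)} \right)} = 11 \left(-3\right)^{2} = 11 \cdot 9 = 99$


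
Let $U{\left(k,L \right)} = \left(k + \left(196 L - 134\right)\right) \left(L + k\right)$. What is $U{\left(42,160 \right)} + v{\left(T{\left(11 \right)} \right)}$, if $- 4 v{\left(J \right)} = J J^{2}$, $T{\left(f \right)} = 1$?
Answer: $\frac{25264543}{4} \approx 6.3161 \cdot 10^{6}$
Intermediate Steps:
$v{\left(J \right)} = - \frac{J^{3}}{4}$ ($v{\left(J \right)} = - \frac{J J^{2}}{4} = - \frac{J^{3}}{4}$)
$U{\left(k,L \right)} = \left(L + k\right) \left(-134 + k + 196 L\right)$ ($U{\left(k,L \right)} = \left(k + \left(-134 + 196 L\right)\right) \left(L + k\right) = \left(-134 + k + 196 L\right) \left(L + k\right) = \left(L + k\right) \left(-134 + k + 196 L\right)$)
$U{\left(42,160 \right)} + v{\left(T{\left(11 \right)} \right)} = \left(42^{2} - 21440 - 5628 + 196 \cdot 160^{2} + 197 \cdot 160 \cdot 42\right) - \frac{1^{3}}{4} = \left(1764 - 21440 - 5628 + 196 \cdot 25600 + 1323840\right) - \frac{1}{4} = \left(1764 - 21440 - 5628 + 5017600 + 1323840\right) - \frac{1}{4} = 6316136 - \frac{1}{4} = \frac{25264543}{4}$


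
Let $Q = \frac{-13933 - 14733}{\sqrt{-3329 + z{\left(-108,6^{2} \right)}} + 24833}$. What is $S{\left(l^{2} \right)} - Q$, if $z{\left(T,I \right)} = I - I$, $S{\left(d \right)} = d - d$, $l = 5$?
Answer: $\frac{355931389}{308340609} - \frac{14333 i \sqrt{3329}}{308340609} \approx 1.1543 - 0.002682 i$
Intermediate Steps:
$S{\left(d \right)} = 0$
$z{\left(T,I \right)} = 0$
$Q = - \frac{28666}{24833 + i \sqrt{3329}}$ ($Q = \frac{-13933 - 14733}{\sqrt{-3329 + 0} + 24833} = - \frac{28666}{\sqrt{-3329} + 24833} = - \frac{28666}{i \sqrt{3329} + 24833} = - \frac{28666}{24833 + i \sqrt{3329}} \approx -1.1543 + 0.002682 i$)
$S{\left(l^{2} \right)} - Q = 0 - \left(- \frac{355931389}{308340609} + \frac{14333 i \sqrt{3329}}{308340609}\right) = 0 + \left(\frac{355931389}{308340609} - \frac{14333 i \sqrt{3329}}{308340609}\right) = \frac{355931389}{308340609} - \frac{14333 i \sqrt{3329}}{308340609}$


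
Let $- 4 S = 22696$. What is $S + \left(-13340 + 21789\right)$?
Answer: $2775$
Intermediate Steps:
$S = -5674$ ($S = \left(- \frac{1}{4}\right) 22696 = -5674$)
$S + \left(-13340 + 21789\right) = -5674 + \left(-13340 + 21789\right) = -5674 + 8449 = 2775$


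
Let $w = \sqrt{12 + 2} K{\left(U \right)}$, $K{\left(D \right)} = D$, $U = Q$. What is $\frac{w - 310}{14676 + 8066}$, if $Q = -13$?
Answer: $- \frac{155}{11371} - \frac{13 \sqrt{14}}{22742} \approx -0.01577$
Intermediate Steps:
$U = -13$
$w = - 13 \sqrt{14}$ ($w = \sqrt{12 + 2} \left(-13\right) = \sqrt{14} \left(-13\right) = - 13 \sqrt{14} \approx -48.642$)
$\frac{w - 310}{14676 + 8066} = \frac{- 13 \sqrt{14} - 310}{14676 + 8066} = \frac{-310 - 13 \sqrt{14}}{22742} = \left(-310 - 13 \sqrt{14}\right) \frac{1}{22742} = - \frac{155}{11371} - \frac{13 \sqrt{14}}{22742}$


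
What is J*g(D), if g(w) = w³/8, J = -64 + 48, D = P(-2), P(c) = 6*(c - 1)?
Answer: 11664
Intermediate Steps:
P(c) = -6 + 6*c (P(c) = 6*(-1 + c) = -6 + 6*c)
D = -18 (D = -6 + 6*(-2) = -6 - 12 = -18)
J = -16
g(w) = w³/8 (g(w) = w³*(⅛) = w³/8)
J*g(D) = -2*(-18)³ = -2*(-5832) = -16*(-729) = 11664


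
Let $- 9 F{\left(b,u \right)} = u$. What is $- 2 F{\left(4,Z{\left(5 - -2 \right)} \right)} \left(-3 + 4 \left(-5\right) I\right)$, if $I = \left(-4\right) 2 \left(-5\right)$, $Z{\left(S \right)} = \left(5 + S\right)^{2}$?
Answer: $-25696$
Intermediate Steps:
$F{\left(b,u \right)} = - \frac{u}{9}$
$I = 40$ ($I = \left(-8\right) \left(-5\right) = 40$)
$- 2 F{\left(4,Z{\left(5 - -2 \right)} \right)} \left(-3 + 4 \left(-5\right) I\right) = - 2 \left(- \frac{\left(5 + \left(5 - -2\right)\right)^{2}}{9}\right) \left(-3 + 4 \left(-5\right) 40\right) = - 2 \left(- \frac{\left(5 + \left(5 + 2\right)\right)^{2}}{9}\right) \left(-3 - 800\right) = - 2 \left(- \frac{\left(5 + 7\right)^{2}}{9}\right) \left(-3 - 800\right) = - 2 \left(- \frac{12^{2}}{9}\right) \left(-803\right) = - 2 \left(\left(- \frac{1}{9}\right) 144\right) \left(-803\right) = \left(-2\right) \left(-16\right) \left(-803\right) = 32 \left(-803\right) = -25696$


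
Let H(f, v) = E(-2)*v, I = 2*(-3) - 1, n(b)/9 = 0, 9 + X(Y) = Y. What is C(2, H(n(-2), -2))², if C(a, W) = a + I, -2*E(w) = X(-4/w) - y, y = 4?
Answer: 25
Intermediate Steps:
X(Y) = -9 + Y
n(b) = 0 (n(b) = 9*0 = 0)
I = -7 (I = -6 - 1 = -7)
E(w) = 13/2 + 2/w (E(w) = -((-9 - 4/w) - 1*4)/2 = -((-9 - 4/w) - 4)/2 = -(-13 - 4/w)/2 = 13/2 + 2/w)
H(f, v) = 11*v/2 (H(f, v) = (13/2 + 2/(-2))*v = (13/2 + 2*(-½))*v = (13/2 - 1)*v = 11*v/2)
C(a, W) = -7 + a (C(a, W) = a - 7 = -7 + a)
C(2, H(n(-2), -2))² = (-7 + 2)² = (-5)² = 25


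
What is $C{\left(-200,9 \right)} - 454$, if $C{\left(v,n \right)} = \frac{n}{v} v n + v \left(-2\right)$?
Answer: $27$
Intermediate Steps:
$C{\left(v,n \right)} = n^{2} - 2 v$ ($C{\left(v,n \right)} = n n - 2 v = n^{2} - 2 v$)
$C{\left(-200,9 \right)} - 454 = \left(9^{2} - -400\right) - 454 = \left(81 + 400\right) - 454 = 481 - 454 = 27$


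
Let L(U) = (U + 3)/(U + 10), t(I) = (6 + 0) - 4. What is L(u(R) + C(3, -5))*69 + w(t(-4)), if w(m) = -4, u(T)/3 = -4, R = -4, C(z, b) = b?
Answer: 134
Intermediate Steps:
u(T) = -12 (u(T) = 3*(-4) = -12)
t(I) = 2 (t(I) = 6 - 4 = 2)
L(U) = (3 + U)/(10 + U)
L(u(R) + C(3, -5))*69 + w(t(-4)) = ((3 + (-12 - 5))/(10 + (-12 - 5)))*69 - 4 = ((3 - 17)/(10 - 17))*69 - 4 = (-14/(-7))*69 - 4 = -1/7*(-14)*69 - 4 = 2*69 - 4 = 138 - 4 = 134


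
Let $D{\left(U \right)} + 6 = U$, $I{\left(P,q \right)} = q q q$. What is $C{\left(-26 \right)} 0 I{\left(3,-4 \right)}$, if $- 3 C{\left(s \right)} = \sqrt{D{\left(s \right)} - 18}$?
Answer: $0$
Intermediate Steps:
$I{\left(P,q \right)} = q^{3}$ ($I{\left(P,q \right)} = q^{2} q = q^{3}$)
$D{\left(U \right)} = -6 + U$
$C{\left(s \right)} = - \frac{\sqrt{-24 + s}}{3}$ ($C{\left(s \right)} = - \frac{\sqrt{\left(-6 + s\right) - 18}}{3} = - \frac{\sqrt{-24 + s}}{3}$)
$C{\left(-26 \right)} 0 I{\left(3,-4 \right)} = - \frac{\sqrt{-24 - 26}}{3} \cdot 0 \left(-4\right)^{3} = - \frac{\sqrt{-50}}{3} \cdot 0 \left(-64\right) = - \frac{5 i \sqrt{2}}{3} \cdot 0 = 0$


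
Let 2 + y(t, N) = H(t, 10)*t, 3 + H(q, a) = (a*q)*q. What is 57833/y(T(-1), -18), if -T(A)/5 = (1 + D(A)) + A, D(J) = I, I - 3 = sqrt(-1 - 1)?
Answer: 57833*I/(-11207*I + 31235*sqrt(2)) ≈ -0.31208 + 1.2301*I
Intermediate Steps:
I = 3 + I*sqrt(2) (I = 3 + sqrt(-1 - 1) = 3 + sqrt(-2) = 3 + I*sqrt(2) ≈ 3.0 + 1.4142*I)
D(J) = 3 + I*sqrt(2)
H(q, a) = -3 + a*q**2 (H(q, a) = -3 + (a*q)*q = -3 + a*q**2)
T(A) = -20 - 5*A - 5*I*sqrt(2) (T(A) = -5*((1 + (3 + I*sqrt(2))) + A) = -5*((4 + I*sqrt(2)) + A) = -5*(4 + A + I*sqrt(2)) = -20 - 5*A - 5*I*sqrt(2))
y(t, N) = -2 + t*(-3 + 10*t**2) (y(t, N) = -2 + (-3 + 10*t**2)*t = -2 + t*(-3 + 10*t**2))
57833/y(T(-1), -18) = 57833/(-2 + (-20 - 5*(-1) - 5*I*sqrt(2))*(-3 + 10*(-20 - 5*(-1) - 5*I*sqrt(2))**2)) = 57833/(-2 + (-20 + 5 - 5*I*sqrt(2))*(-3 + 10*(-20 + 5 - 5*I*sqrt(2))**2)) = 57833/(-2 + (-15 - 5*I*sqrt(2))*(-3 + 10*(-15 - 5*I*sqrt(2))**2))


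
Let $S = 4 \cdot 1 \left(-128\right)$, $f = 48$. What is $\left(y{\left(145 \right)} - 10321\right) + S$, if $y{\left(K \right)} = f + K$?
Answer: $-10640$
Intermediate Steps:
$S = -512$ ($S = 4 \left(-128\right) = -512$)
$y{\left(K \right)} = 48 + K$
$\left(y{\left(145 \right)} - 10321\right) + S = \left(\left(48 + 145\right) - 10321\right) - 512 = \left(193 - 10321\right) - 512 = -10128 - 512 = -10640$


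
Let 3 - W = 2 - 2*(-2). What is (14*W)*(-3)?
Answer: 126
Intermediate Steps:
W = -3 (W = 3 - (2 - 2*(-2)) = 3 - (2 + 4) = 3 - 1*6 = 3 - 6 = -3)
(14*W)*(-3) = (14*(-3))*(-3) = -42*(-3) = 126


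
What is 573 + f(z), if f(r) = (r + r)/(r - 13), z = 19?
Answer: 1738/3 ≈ 579.33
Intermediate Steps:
f(r) = 2*r/(-13 + r) (f(r) = (2*r)/(-13 + r) = 2*r/(-13 + r))
573 + f(z) = 573 + 2*19/(-13 + 19) = 573 + 2*19/6 = 573 + 2*19*(⅙) = 573 + 19/3 = 1738/3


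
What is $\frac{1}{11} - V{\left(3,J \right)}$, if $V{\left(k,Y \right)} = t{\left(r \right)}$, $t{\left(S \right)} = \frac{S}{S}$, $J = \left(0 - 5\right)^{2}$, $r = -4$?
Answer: $- \frac{10}{11} \approx -0.90909$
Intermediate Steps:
$J = 25$ ($J = \left(-5\right)^{2} = 25$)
$t{\left(S \right)} = 1$
$V{\left(k,Y \right)} = 1$
$\frac{1}{11} - V{\left(3,J \right)} = \frac{1}{11} - 1 = - \frac{10}{11}$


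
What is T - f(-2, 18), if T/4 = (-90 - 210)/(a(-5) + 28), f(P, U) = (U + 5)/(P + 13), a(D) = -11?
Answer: -13591/187 ≈ -72.679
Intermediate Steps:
f(P, U) = (5 + U)/(13 + P)
T = -1200/17 (T = 4*((-90 - 210)/(-11 + 28)) = 4*(-300/17) = -1200/17 ≈ -70.588)
T - f(-2, 18) = -1200/17 - (5 + 18)/(13 - 2) = -1200/17 - 23/11 = -13591/187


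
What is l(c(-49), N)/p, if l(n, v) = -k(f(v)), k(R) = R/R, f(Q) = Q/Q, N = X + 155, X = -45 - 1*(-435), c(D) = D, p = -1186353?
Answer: 1/1186353 ≈ 8.4292e-7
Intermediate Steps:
X = 390 (X = -45 + 435 = 390)
N = 545 (N = 390 + 155 = 545)
f(Q) = 1
k(R) = 1
l(n, v) = -1 (l(n, v) = -1*1 = -1)
l(c(-49), N)/p = -1/(-1186353) = -1*(-1/1186353) = 1/1186353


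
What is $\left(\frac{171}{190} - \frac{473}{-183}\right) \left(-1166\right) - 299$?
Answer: $- \frac{3991376}{915} \approx -4362.2$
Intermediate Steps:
$\left(\frac{171}{190} - \frac{473}{-183}\right) \left(-1166\right) - 299 = \left(171 \cdot \frac{1}{190} - - \frac{473}{183}\right) \left(-1166\right) - 299 = \left(\frac{9}{10} + \frac{473}{183}\right) \left(-1166\right) - 299 = \frac{6377}{1830} \left(-1166\right) - 299 = - \frac{3717791}{915} - 299 = - \frac{3991376}{915}$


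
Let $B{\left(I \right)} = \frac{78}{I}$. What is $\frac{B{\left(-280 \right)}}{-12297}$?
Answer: $\frac{13}{573860} \approx 2.2654 \cdot 10^{-5}$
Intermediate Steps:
$\frac{B{\left(-280 \right)}}{-12297} = \frac{78 \frac{1}{-280}}{-12297} = 78 \left(- \frac{1}{280}\right) \left(- \frac{1}{12297}\right) = \left(- \frac{39}{140}\right) \left(- \frac{1}{12297}\right) = \frac{13}{573860}$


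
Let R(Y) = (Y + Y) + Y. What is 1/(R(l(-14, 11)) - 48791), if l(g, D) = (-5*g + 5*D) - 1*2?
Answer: -1/48422 ≈ -2.0652e-5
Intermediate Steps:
l(g, D) = -2 - 5*g + 5*D (l(g, D) = (-5*g + 5*D) - 2 = -2 - 5*g + 5*D)
R(Y) = 3*Y (R(Y) = 2*Y + Y = 3*Y)
1/(R(l(-14, 11)) - 48791) = 1/(3*(-2 - 5*(-14) + 5*11) - 48791) = 1/(3*(-2 + 70 + 55) - 48791) = 1/(3*123 - 48791) = 1/(369 - 48791) = 1/(-48422) = -1/48422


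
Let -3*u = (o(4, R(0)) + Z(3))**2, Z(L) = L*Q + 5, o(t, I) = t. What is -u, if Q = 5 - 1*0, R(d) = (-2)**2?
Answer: 192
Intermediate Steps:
R(d) = 4
Q = 5 (Q = 5 + 0 = 5)
Z(L) = 5 + 5*L (Z(L) = L*5 + 5 = 5*L + 5 = 5 + 5*L)
u = -192 (u = -(4 + (5 + 5*3))**2/3 = -(4 + (5 + 15))**2/3 = -(4 + 20)**2/3 = -1/3*24**2 = -1/3*576 = -192)
-u = -1*(-192) = 192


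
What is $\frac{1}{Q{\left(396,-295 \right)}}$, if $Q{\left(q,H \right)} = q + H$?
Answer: $\frac{1}{101} \approx 0.009901$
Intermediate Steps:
$Q{\left(q,H \right)} = H + q$
$\frac{1}{Q{\left(396,-295 \right)}} = \frac{1}{-295 + 396} = \frac{1}{101}$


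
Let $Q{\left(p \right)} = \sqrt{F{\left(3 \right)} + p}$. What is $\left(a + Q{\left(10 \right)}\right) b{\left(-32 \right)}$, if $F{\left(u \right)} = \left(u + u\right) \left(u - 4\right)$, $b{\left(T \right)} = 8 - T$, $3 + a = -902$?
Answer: $-36120$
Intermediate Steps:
$a = -905$ ($a = -3 - 902 = -905$)
$F{\left(u \right)} = 2 u \left(-4 + u\right)$
$Q{\left(p \right)} = \sqrt{-6 + p}$ ($Q{\left(p \right)} = \sqrt{2 \cdot 3 \left(-4 + 3\right) + p} = \sqrt{2 \cdot 3 \left(-1\right) + p} = \sqrt{-6 + p}$)
$\left(a + Q{\left(10 \right)}\right) b{\left(-32 \right)} = \left(-905 + \sqrt{-6 + 10}\right) \left(8 - -32\right) = \left(-905 + \sqrt{4}\right) \left(8 + 32\right) = \left(-905 + 2\right) 40 = \left(-903\right) 40 = -36120$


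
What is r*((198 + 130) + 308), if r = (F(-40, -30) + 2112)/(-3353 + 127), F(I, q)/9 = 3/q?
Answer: -3356649/8065 ≈ -416.20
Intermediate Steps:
F(I, q) = 27/q (F(I, q) = 9*(3/q) = 27/q)
r = -21111/32260 (r = (27/(-30) + 2112)/(-3353 + 127) = (27*(-1/30) + 2112)/(-3226) = (-9/10 + 2112)*(-1/3226) = (21111/10)*(-1/3226) = -21111/32260 ≈ -0.65440)
r*((198 + 130) + 308) = -21111*((198 + 130) + 308)/32260 = -21111*(328 + 308)/32260 = -21111/32260*636 = -3356649/8065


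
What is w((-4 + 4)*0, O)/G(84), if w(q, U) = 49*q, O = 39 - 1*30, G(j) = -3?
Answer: 0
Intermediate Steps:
O = 9 (O = 39 - 30 = 9)
w((-4 + 4)*0, O)/G(84) = (49*((-4 + 4)*0))/(-3) = (49*(0*0))*(-1/3) = (49*0)*(-1/3) = 0*(-1/3) = 0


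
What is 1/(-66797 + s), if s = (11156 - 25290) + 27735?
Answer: -1/53196 ≈ -1.8798e-5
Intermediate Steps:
s = 13601 (s = -14134 + 27735 = 13601)
1/(-66797 + s) = 1/(-66797 + 13601) = 1/(-53196) = -1/53196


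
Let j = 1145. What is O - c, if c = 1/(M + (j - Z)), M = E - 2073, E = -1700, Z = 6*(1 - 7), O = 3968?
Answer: 10285057/2592 ≈ 3968.0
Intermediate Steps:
Z = -36 (Z = 6*(-6) = -36)
M = -3773 (M = -1700 - 2073 = -3773)
c = -1/2592 (c = 1/(-3773 + (1145 - 1*(-36))) = 1/(-3773 + (1145 + 36)) = 1/(-3773 + 1181) = 1/(-2592) = -1/2592 ≈ -0.00038580)
O - c = 3968 - 1*(-1/2592) = 3968 + 1/2592 = 10285057/2592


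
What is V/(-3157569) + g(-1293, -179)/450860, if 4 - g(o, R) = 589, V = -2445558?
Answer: 73383806801/94908103956 ≈ 0.77321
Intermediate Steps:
g(o, R) = -585 (g(o, R) = 4 - 1*589 = 4 - 589 = -585)
V/(-3157569) + g(-1293, -179)/450860 = -2445558/(-3157569) - 585/450860 = -2445558*(-1/3157569) - 585*1/450860 = 815186/1052523 - 117/90172 = 73383806801/94908103956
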